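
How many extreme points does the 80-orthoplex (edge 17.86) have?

Number of vertices = 2n = 160.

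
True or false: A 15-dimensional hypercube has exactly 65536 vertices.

False. The 15-cube has 2^15 = 32768 vertices.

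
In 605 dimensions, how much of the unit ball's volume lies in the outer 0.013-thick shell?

V(inner)/V(outer) = ((1-0.013)/1)^605 ≈ 0.0003647, so the shell fraction is 0.999635.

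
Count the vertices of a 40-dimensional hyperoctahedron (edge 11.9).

The vertices are ±e_1, ..., ±e_40, so there are 2·40 = 80.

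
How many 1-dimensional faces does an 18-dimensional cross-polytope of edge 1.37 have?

Each 1-face is the convex hull of 2 vertices, one chosen as ±e_i from each of 2 distinct axes: 2^2·C(18,2) = 612.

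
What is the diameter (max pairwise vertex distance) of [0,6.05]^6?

||(6.05,6.05,...,6.05)|| = √(6)·6.05 ≈ 14.8194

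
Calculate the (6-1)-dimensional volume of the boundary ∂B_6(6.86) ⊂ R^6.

|∂B_6(6.86)| ≈ 471053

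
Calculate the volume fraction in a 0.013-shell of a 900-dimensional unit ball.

V(inner)/V(outer) = ((1-0.013)/1)^900 ≈ 7.681e-06, so the shell fraction is 0.999992.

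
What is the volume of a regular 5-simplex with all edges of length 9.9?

V_5 = √(6) · 9.9^5 / (5! · 2^(5/2)) ≈ 343.159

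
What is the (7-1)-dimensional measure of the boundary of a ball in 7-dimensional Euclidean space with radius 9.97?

S = n·V_n(r)/r = 7·V_7(9.97)/9.97 (volume-to-surface relation), giving 3.24825e+07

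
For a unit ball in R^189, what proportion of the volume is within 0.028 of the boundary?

V(inner)/V(outer) = ((1-0.028)/1)^189 ≈ 0.004666, so the shell fraction is 0.995334.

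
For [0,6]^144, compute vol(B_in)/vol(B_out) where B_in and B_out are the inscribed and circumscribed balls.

V_in/V_out = n^(-n/2) = 144^(-144/2) ≈ 3.96187e-156.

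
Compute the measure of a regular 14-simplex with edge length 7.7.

Volume = 7.7^14 · √(15/2^14) / 14! ≈ 0.893918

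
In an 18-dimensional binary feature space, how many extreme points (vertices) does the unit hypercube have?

Each vertex is a binary string of length 18, so there are 2^18 = 262144.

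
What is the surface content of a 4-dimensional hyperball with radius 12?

|∂B_4(12)| = 3456·π^2 ≈ 34109.4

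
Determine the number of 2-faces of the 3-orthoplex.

Each 2-face is the convex hull of 3 vertices, one chosen as ±e_i from each of 3 distinct axes: 2^3·C(3,3) = 8.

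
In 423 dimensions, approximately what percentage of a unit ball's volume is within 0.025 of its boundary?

1 - (1-0.025)^423 ≈ 0.999978 ≈ 99.997767%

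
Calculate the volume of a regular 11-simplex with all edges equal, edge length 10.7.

For a regular n-simplex with edge a, V = (a^n / n!)·√((n+1)/2^n). With a=10.7, n=11: V ≈ 403.637.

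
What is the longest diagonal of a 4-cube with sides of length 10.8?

Diagonal = √4 · 10.8 = 21.6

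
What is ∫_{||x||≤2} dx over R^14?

The n-ball volume is π^(n/2)·r^n/Γ(n/2+1). With n=14, r=2: V = 1024·π^7/315 ≈ 9818.35.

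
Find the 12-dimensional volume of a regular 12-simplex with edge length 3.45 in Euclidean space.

Volume = 3.45^12 · √(13/2^12) / 12! ≈ 0.000334414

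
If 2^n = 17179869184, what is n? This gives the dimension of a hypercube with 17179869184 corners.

2^n = 17179869184 ⇒ n = log_2(17179869184) = 34.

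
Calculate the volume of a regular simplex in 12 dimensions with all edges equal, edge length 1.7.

Volume = 1.7^12 · √(13/2^12) / 12! ≈ 6.85239e-08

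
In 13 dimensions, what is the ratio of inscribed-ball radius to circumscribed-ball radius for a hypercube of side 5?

Ratio = (s/2)/(s√13/2) = 13^(-1/2) ≈ 0.27735.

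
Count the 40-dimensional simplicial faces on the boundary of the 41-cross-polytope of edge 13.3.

An n-cross-polytope has 2^(k+1)·C(n,k+1) k-faces. Here 2^41·C(41,41) = 2199023255552·1 = 2199023255552.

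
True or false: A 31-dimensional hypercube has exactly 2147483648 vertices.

True. The 31-cube has 2^31 = 2147483648 vertices.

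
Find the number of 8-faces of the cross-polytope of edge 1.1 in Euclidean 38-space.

An n-cross-polytope has 2^(k+1)·C(n,k+1) k-faces. Here 2^9·C(38,9) = 512·163011640 = 83461959680.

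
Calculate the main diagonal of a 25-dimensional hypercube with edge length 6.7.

d = √(6.7² + 6.7² + ... + 6.7²) [25 terms] = √(25·6.7²) = 6.7√25 = 33.5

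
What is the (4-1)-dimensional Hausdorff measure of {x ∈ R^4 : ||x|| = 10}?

S_4(10) = 2·π^(4/2)·(10)^3 / Γ(4/2) = 2000·π^2 ≈ 19739.2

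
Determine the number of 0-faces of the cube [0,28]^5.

f_0(5-cube) = (5 choose 0) · 2^5 = 32.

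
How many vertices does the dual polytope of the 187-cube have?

The 187-dimensional cross-polytope has 2n = 2·187 = 374 vertices.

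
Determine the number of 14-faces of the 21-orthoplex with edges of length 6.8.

An n-cross-polytope has 2^(k+1)·C(n,k+1) k-faces. Here 2^15·C(21,15) = 32768·54264 = 1778122752.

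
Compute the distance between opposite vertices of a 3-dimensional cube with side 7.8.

Diagonal = √3 · 7.8 ≈ 13.51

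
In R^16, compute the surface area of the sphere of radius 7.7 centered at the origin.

|∂B_16(7.7)| ≈ 7.46723e+13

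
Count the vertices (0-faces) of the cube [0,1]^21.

Number of vertices = 2^21 = 2097152.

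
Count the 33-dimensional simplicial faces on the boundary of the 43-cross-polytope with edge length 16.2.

f_33(43-orthoplex) = 2^34 · (43 choose 34) = 9688106104080302080.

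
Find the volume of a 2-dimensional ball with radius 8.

V_2(8) = π^(2/2) · (8)^2 / Γ(2/2 + 1) = 64·π ≈ 201.062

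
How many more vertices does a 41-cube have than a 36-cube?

The 41-cube has 2^41 = 2199023255552 vertices. The 36-cube has 2^36 = 68719476736 vertices. Difference: 2199023255552 - 68719476736 = 2130303778816.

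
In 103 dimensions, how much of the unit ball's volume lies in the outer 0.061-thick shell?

Shell fraction = 1 - (1-0.061)^103 ≈ 0.99847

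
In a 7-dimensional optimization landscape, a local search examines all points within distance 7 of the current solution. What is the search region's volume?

The n-ball volume is π^(n/2)·r^n/Γ(n/2+1). With n=7, r=7: V = 1882384·π^3/15 ≈ 3.89105e+06.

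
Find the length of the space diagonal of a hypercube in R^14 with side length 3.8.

The space diagonal of an n-cube of side s is s√n. Here 3.8·√14 ≈ 14.2183.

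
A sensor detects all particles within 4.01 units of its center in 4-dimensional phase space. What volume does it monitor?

The n-ball volume is π^(n/2)·r^n/Γ(n/2+1). With n=4, r=4.01: V ≈ 1275.99.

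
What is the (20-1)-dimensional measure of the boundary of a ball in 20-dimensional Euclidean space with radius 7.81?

S = n·V_n(r)/r = 20·V_20(7.81)/7.81 (volume-to-surface relation), giving 4.71124e+16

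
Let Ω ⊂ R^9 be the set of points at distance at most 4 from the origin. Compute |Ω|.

The n-ball volume is π^(n/2)·r^n/Γ(n/2+1). With n=9, r=4: V = 8388608·π^4/945 ≈ 864684.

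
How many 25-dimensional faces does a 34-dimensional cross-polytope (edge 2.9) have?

f_25(34-orthoplex) = 2^26 · (34 choose 26) = 1218442224992256.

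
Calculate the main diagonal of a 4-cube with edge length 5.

The space diagonal of an n-cube of side s is s√n. Here 5·√4 = 10.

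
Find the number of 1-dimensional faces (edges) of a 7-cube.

Each of the 2^7 = 128 vertices has degree 7; total edges = 7·2^7/2 = 448.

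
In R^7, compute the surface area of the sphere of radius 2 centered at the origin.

|∂B_7(2)| = 1024·π^3/15 ≈ 2116.7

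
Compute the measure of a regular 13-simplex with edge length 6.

For a regular n-simplex with edge a, V = (a^n / n!)·√((n+1)/2^n). With a=6, n=13: V ≈ 0.0867072.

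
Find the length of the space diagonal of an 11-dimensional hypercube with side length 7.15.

Diagonal = √11 · 7.15 ≈ 23.7139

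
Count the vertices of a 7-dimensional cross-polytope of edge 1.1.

An n-cross-polytope has 2n vertices; here n = 7, giving 14.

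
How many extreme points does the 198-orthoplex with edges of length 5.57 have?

The 198-dimensional cross-polytope has 2n = 2·198 = 396 vertices.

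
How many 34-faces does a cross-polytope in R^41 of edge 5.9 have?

Number of 34-faces = 2^(34+1) · C(41,34+1) = 34359738368 · 4496388 = 154494715281014784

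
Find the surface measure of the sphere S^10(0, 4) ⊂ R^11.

S_11(4) = 2·π^(11/2)·(4)^10 / Γ(11/2) = 67108864·π^5/945 ≈ 2.17319e+07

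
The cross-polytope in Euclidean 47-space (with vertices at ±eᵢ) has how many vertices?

Number of vertices = 2n = 94.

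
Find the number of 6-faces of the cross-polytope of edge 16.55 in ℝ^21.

f_6(21-orthoplex) = 2^7 · (21 choose 7) = 14883840.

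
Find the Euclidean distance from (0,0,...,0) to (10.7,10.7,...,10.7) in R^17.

d = √(10.7² + 10.7² + ... + 10.7²) [17 terms] = √(17·10.7²) = 10.7√17 ≈ 44.1172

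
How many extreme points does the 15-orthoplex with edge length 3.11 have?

The 15-dimensional cross-polytope has 2n = 2·15 = 30 vertices.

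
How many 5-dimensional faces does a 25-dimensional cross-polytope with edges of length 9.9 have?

f_5(25-orthoplex) = 2^6 · (25 choose 6) = 11334400.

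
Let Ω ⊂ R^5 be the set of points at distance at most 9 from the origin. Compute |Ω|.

Volume = π^{5/2}·(9)^5/Γ(7/2) = 157464·π^2/5 ≈ 310821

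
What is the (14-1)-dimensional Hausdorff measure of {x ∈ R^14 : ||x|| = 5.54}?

|∂B_14(5.54)| ≈ 3.88484e+10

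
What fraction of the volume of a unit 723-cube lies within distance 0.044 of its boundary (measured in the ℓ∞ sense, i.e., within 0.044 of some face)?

The inner cube has side 1-2·0.044 = 0.912 and volume (0.912)^723 ≈ 1.192e-29, so the shell holds 1 - 1.192e-29 of the volume.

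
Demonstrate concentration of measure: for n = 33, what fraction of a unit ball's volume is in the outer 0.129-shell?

1 - (1-0.129)^33 ≈ 0.989514 ≈ 98.95%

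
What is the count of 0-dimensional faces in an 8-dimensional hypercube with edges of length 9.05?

Choose 0 of 8 axes to span the face (C(8,0) = 1 way), then fix each of the remaining 8 coordinates at one of its two extreme values (2^8 = 256 ways): 1·256 = 256.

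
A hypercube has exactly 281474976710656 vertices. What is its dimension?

n = log_2(281474976710656) = 48.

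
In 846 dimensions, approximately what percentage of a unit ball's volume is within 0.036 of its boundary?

1 - (1-0.036)^846 ≈ 1 - 3.382e-14 ≈ (100 - 3.39e-12)%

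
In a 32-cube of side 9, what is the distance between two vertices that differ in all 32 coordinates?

||(9,9,...,9)|| = √(32)·9 ≈ 50.9117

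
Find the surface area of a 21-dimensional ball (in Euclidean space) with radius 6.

S_21(6) = 2·π^(21/2)·(6)^20 / Γ(21/2) = 92442129447518208·π^10/8083075 ≈ 1.07101e+15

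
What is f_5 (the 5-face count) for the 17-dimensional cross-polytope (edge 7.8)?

f_5(17-orthoplex) = 2^6 · (17 choose 6) = 792064.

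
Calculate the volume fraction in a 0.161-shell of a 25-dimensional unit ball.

V(inner)/V(outer) = ((1-0.161)/1)^25 ≈ 0.01242, so the shell fraction is 0.987582.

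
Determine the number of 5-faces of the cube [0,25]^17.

Choose 5 of 17 axes to span the face (C(17,5) = 6188 ways), then fix each of the remaining 12 coordinates at one of its two extreme values (2^12 = 4096 ways): 6188·4096 = 25346048.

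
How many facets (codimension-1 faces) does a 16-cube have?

Number of 15-faces = C(16,15) · 2^(16-15) = 16 · 2 = 32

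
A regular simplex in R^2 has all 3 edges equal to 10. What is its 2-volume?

Area = (√3/4) · 10² = 43.3013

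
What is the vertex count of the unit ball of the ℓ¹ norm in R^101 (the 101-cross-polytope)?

An n-cross-polytope has 2n vertices; here n = 101, giving 202.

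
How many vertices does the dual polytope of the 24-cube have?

Number of vertices = 2n = 48.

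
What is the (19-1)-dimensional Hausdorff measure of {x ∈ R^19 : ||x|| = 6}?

S = n·V_n(r)/r = 19·V_19(6)/6 (volume-to-surface relation), giving 1283918464548864·π^9/425425 ≈ 8.99629e+13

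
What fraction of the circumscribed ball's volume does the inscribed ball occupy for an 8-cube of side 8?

Volume scales as r^n, and r_in/r_out = 1/√8, giving (1/√8)^8 ≈ 0.000244141.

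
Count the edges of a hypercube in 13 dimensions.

The 13-cube has n·2^(n-1) = 13·2^12 = 13·4096 = 53248 edges.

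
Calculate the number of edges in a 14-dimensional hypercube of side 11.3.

The 14-cube has n·2^(n-1) = 14·2^13 = 14·8192 = 114688 edges.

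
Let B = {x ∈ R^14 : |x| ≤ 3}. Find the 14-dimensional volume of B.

The n-ball volume is π^(n/2)·r^n/Γ(n/2+1). With n=14, r=3: V = 531441·π^7/560 ≈ 2.86626e+06.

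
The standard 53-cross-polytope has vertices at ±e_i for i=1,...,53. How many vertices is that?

An n-cross-polytope has 2n vertices; here n = 53, giving 106.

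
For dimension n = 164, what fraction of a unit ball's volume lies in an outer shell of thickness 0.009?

1 - (1-0.009)^164 ≈ 0.772972 ≈ 77.30%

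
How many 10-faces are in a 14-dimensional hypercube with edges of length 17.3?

An n-cube has C(n,k)·2^(n-k) k-faces. Here C(14,10)·2^4 = 1001·16 = 16016.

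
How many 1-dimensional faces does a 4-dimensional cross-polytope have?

f_1(4-orthoplex) = 2^2 · (4 choose 2) = 24.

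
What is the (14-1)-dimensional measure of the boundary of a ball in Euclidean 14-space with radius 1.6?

S = n·V_n(r)/r = 14·V_14(1.6)/1.6 (volume-to-surface relation), giving 3778.39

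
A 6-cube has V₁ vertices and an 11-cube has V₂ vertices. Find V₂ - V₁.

V₁ = 2^6 = 64. V₂ = 2^11 = 2048. V₂ - V₁ = 1984.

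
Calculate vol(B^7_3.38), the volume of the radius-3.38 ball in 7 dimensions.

Volume = π^{7/2}·(3.38)^7/Γ(9/2) ≈ 23812.1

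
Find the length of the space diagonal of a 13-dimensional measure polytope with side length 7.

Diagonal = √13 · 7 ≈ 25.2389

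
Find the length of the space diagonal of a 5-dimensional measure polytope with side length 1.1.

The space diagonal of an n-cube of side s is s√n. Here 1.1·√5 ≈ 2.45967.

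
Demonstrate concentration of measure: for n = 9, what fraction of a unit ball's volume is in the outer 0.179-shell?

1 - (1-0.179)^9 ≈ 0.830532 ≈ 83.05%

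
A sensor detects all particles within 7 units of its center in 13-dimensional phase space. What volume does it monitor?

The n-ball volume is π^(n/2)·r^n/Γ(n/2+1). With n=13, r=7: V = 1771684761728·π^6/19305 ≈ 8.82299e+10.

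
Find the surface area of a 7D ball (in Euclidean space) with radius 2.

S_7(2) = 2·π^(7/2)·(2)^6 / Γ(7/2) = 1024·π^3/15 ≈ 2116.7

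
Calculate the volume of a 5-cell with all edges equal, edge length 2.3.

V = (2.3^4 / 4!) · √((4+1) / 2^4) ≈ 0.651816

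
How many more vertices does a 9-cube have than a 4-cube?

The 9-cube has 2^9 = 512 vertices. The 4-cube has 2^4 = 16 vertices. Difference: 512 - 16 = 496.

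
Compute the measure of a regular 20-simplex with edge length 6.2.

Volume = 6.2^20 · √(21/2^20) / 20! ≈ 1.29574e-05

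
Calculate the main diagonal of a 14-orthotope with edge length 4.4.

The space diagonal of an n-cube of side s is s√n. Here 4.4·√14 ≈ 16.4633.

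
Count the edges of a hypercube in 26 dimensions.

Each of the 2^26 = 67108864 vertices has degree 26; total edges = 26·2^26/2 = 872415232.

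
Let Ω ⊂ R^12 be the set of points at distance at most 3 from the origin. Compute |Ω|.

V = 59049·π^6/80 ≈ 709613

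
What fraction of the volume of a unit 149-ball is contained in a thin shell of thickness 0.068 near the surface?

Shell fraction = 1 - (1-0.068)^149 ≈ 0.999972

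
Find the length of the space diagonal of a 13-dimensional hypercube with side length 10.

Diagonal = √13 · 10 ≈ 36.0555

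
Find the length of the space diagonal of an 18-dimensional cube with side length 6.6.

d = √(6.6² + 6.6² + ... + 6.6²) [18 terms] = √(18·6.6²) = 6.6√18 ≈ 28.0014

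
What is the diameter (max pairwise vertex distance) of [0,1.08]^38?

||(1.08,1.08,...,1.08)|| = √(38)·1.08 ≈ 6.65757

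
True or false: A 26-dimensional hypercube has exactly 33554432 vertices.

False. The 26-cube has 2^26 = 67108864 vertices.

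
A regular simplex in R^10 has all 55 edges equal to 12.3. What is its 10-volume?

Volume = 12.3^10 · √(11/2^10) / 10! ≈ 2263.78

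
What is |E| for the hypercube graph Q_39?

Number of 1-faces = C(39,1)·2^(39-1) = 39·274877906944 = 10720238370816.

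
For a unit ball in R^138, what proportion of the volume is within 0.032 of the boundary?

1 - (1-0.032)^138 ≈ 0.988759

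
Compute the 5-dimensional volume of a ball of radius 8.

Volume = π^{5/2}·(8)^5/Γ(7/2) = 262144·π^2/15 ≈ 172484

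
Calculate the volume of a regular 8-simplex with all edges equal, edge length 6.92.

Volume = 6.92^8 · √(9/2^8) / 8! ≈ 24.4529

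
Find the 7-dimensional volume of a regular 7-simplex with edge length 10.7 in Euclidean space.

V = (10.7^7 / 7!) · √((7+1) / 2^7) ≈ 796.519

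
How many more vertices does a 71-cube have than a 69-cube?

The 71-cube has 2^71 = 2361183241434822606848 vertices. The 69-cube has 2^69 = 590295810358705651712 vertices. Difference: 2361183241434822606848 - 590295810358705651712 = 1770887431076116955136.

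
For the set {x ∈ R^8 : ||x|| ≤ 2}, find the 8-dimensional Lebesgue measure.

V = 32·π^4/3 ≈ 1039.03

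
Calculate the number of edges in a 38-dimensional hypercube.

An n-cube has n·2^(n-1) edges. With n = 38: 38·137438953472 = 5222680231936.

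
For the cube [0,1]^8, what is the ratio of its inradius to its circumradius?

For an n-cube of any side s, the inradius is s/2 and the circumradius is s√n/2, so the ratio is 1/√8 ≈ 0.353553.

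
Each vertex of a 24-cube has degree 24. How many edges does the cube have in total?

Each of the 2^24 = 16777216 vertices has degree 24; total edges = 24·2^24/2 = 201326592.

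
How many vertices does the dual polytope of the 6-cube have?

The 6-dimensional cross-polytope has 2n = 2·6 = 12 vertices.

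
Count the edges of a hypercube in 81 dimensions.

The 81-cube has n·2^(n-1) = 81·2^80 = 81·1208925819614629174706176 = 97922991388784963151200256 edges.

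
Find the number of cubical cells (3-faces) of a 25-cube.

f_3(25-cube) = (25 choose 3) · 2^22 = 9646899200.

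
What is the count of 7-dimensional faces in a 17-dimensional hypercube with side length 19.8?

Choose 7 of 17 axes to span the face (C(17,7) = 19448 ways), then fix each of the remaining 10 coordinates at one of its two extreme values (2^10 = 1024 ways): 19448·1024 = 19914752.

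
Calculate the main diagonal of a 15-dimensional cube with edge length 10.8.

||(10.8,10.8,...,10.8)|| = √(15)·10.8 ≈ 41.8282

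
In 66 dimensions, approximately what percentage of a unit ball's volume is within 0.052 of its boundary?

1 - (1-0.052)^66 ≈ 0.970532 ≈ 97.05%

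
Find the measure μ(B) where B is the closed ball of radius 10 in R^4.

The n-ball volume is π^(n/2)·r^n/Γ(n/2+1). With n=4, r=10: V = 5000·π^2 ≈ 49348.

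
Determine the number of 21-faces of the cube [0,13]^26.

f_21(26-cube) = (26 choose 21) · 2^5 = 2104960.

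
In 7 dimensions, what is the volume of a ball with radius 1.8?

V_7(1.8) = π^(7/2) · (1.8)^7 / Γ(7/2 + 1) ≈ 289.26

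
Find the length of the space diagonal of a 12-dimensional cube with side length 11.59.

||(11.59,11.59,...,11.59)|| = √(12)·11.59 ≈ 40.1489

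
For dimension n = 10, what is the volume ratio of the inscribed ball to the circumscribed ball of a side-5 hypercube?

Volume scales as r^n, and r_in/r_out = 1/√10, giving (1/√10)^10 ≈ 1e-05.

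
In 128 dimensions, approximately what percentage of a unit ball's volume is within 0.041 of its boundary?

1 - (1-0.041)^128 ≈ 0.995293 ≈ 99.53%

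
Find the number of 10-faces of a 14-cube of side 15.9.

Choose 10 of 14 axes to span the face (C(14,10) = 1001 ways), then fix each of the remaining 4 coordinates at one of its two extreme values (2^4 = 16 ways): 1001·16 = 16016.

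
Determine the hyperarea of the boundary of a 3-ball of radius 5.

S = n·V_n(r)/r = 3·V_3(5)/5 (volume-to-surface relation), giving 4πr² = 4π·(5)² ≈ 314.159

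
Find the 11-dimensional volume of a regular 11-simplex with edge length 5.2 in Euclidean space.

For a regular n-simplex with edge a, V = (a^n / n!)·√((n+1)/2^n). With a=5.2, n=11: V ≈ 0.144147.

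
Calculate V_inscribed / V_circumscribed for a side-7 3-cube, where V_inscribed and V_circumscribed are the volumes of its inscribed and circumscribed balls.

V_in / V_out = (r_in/r_out)^3 = (1/√3)^3 = 3^(-3/2) ≈ 0.19245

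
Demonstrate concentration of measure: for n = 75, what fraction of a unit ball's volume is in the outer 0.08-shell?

1 - (1-0.08)^75 ≈ 0.998077 ≈ 99.81%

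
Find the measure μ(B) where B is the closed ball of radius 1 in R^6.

The n-ball volume is π^(n/2)·r^n/Γ(n/2+1). With n=6, r=1: V = π^3/6 ≈ 5.16771.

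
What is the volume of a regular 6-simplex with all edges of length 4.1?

Volume = 4.1^6 · √(7/2^6) / 6! ≈ 2.18187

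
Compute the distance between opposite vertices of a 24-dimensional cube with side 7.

The space diagonal of an n-cube of side s is s√n. Here 7·√24 ≈ 34.2929.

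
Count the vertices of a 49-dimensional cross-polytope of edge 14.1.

An n-cross-polytope has 2n vertices; here n = 49, giving 98.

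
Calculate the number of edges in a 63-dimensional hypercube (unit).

Each of the 2^63 = 9223372036854775808 vertices has degree 63; total edges = 63·2^63/2 = 290536219160925437952.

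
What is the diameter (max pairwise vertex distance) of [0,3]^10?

The space diagonal of an n-cube of side s is s√n. Here 3·√10 ≈ 9.48683.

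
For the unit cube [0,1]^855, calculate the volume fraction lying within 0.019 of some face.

Shell fraction = 1 - (1-0.038)^855 ≈ 1 - 4.118e-15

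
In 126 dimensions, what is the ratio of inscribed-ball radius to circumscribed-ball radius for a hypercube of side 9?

For an n-cube of any side s, the inradius is s/2 and the circumradius is s√n/2, so the ratio is 1/√126 ≈ 0.0890871.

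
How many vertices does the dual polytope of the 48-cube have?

An n-cross-polytope has 2n vertices; here n = 48, giving 96.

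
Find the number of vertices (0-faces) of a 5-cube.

Number of 0-faces = C(5,0) · 2^(5-0) = 1 · 32 = 32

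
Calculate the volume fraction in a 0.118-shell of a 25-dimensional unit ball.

V(inner)/V(outer) = ((1-0.118)/1)^25 ≈ 0.04332, so the shell fraction is 0.956677.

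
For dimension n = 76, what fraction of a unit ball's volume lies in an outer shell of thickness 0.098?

1 - (1-0.098)^76 ≈ 0.999606 ≈ 99.9606%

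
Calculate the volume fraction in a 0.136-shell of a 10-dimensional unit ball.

Shell fraction = 1 - (1-0.136)^10 ≈ 0.768187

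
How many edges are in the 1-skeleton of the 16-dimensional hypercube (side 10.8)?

Number of 1-faces = C(16,1)·2^(16-1) = 16·32768 = 524288.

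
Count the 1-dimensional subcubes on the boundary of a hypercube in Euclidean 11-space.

f_1(11-cube) = (11 choose 1) · 2^10 = 11264.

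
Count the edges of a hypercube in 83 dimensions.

The 83-cube has n·2^(n-1) = 83·2^82 = 83·4835703278458516698824704 = 401363372112056886002450432 edges.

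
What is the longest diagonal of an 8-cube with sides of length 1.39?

The space diagonal of an n-cube of side s is s√n. Here 1.39·√8 ≈ 3.93151.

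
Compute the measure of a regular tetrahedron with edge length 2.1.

Volume = (√2/12) · 2.1³ = 1.09142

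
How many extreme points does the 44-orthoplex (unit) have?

An n-cross-polytope has 2n vertices; here n = 44, giving 88.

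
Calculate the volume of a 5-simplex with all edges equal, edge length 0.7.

V = (0.7^5 / 5!) · √((5+1) / 2^5) ≈ 0.00060647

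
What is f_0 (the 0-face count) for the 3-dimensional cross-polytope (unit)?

An n-cross-polytope has 2^(k+1)·C(n,k+1) k-faces. Here 2^1·C(3,1) = 2·3 = 6.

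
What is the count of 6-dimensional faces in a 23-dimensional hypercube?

Number of 6-faces = C(23,6) · 2^(23-6) = 100947 · 131072 = 13231325184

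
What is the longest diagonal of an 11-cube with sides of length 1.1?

d = √(1.1² + 1.1² + ... + 1.1²) [11 terms] = √(11·1.1²) = 1.1√11 ≈ 3.64829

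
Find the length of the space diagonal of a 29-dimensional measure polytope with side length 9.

d = √(9² + 9² + ... + 9²) [29 terms] = √(29·9²) = 9√29 ≈ 48.4665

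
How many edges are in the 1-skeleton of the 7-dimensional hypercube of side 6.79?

An n-cube has n·2^(n-1) edges. With n = 7: 7·64 = 448.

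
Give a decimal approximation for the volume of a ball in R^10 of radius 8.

Volume = π^{10/2}·(8)^10/Γ(6) = 134217728·π^5/15 ≈ 2.73822e+09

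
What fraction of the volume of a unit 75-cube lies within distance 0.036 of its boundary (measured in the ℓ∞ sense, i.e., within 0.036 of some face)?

1 - (1 - 2·0.036)^75 = 1 - 0.928^75 ≈ 0.996318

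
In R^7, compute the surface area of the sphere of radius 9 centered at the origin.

|∂B_7(9)| = 2834352·π^3/5 ≈ 1.75765e+07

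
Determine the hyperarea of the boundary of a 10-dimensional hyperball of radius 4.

S = n·V_n(r)/r = 10·V_10(4)/4 (volume-to-surface relation), giving 65536·π^5/3 ≈ 6.6851e+06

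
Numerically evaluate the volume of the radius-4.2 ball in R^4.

The n-ball volume is π^(n/2)·r^n/Γ(n/2+1). With n=4, r=4.2: V ≈ 1535.56.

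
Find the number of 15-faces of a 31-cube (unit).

An n-cube has C(n,k)·2^(n-k) k-faces. Here C(31,15)·2^16 = 300540195·65536 = 19696202219520.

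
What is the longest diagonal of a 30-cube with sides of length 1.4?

Diagonal = √30 · 1.4 ≈ 7.66812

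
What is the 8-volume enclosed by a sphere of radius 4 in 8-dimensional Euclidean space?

V_8(4) = π^(8/2) · (4)^8 / Γ(8/2 + 1) = 8192·π^4/3 ≈ 265992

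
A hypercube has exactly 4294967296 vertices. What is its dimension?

2^n = 4294967296 ⇒ n = log_2(4294967296) = 32.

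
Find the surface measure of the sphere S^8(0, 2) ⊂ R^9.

S_9(2) = 2·π^(9/2)·(2)^8 / Γ(9/2) = 8192·π^4/105 ≈ 7599.76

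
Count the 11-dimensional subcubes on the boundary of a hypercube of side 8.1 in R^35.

Number of 11-faces = C(35,11) · 2^(35-11) = 417225900 · 16777216 = 6999889045094400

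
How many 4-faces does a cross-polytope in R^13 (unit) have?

f_4(13-orthoplex) = 2^5 · (13 choose 5) = 41184.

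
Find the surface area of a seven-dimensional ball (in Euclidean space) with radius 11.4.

S_7(11.4) = 2·π^(7/2)·(11.4)^6 / Γ(7/2) ≈ 7.25951e+07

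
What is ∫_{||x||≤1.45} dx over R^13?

Volume = π^{13/2}·(1.45)^13/Γ(15/2) ≈ 114.058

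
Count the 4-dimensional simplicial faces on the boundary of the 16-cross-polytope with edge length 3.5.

Each 4-face is the convex hull of 5 vertices, one chosen as ±e_i from each of 5 distinct axes: 2^5·C(16,5) = 139776.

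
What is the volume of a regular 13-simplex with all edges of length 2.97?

For a regular n-simplex with edge a, V = (a^n / n!)·√((n+1)/2^n). With a=2.97, n=13: V ≈ 9.28801e-06.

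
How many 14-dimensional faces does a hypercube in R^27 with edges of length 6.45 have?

An n-cube has C(n,k)·2^(n-k) k-faces. Here C(27,14)·2^13 = 20058300·8192 = 164317593600.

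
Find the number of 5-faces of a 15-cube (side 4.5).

An n-cube has C(n,k)·2^(n-k) k-faces. Here C(15,5)·2^10 = 3003·1024 = 3075072.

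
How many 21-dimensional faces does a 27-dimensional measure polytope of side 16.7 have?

f_21(27-cube) = (27 choose 21) · 2^6 = 18944640.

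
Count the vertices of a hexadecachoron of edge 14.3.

The 4-dimensional cross-polytope has 2n = 2·4 = 8 vertices.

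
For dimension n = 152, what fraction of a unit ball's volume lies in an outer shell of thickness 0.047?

1 - (1-0.047)^152 ≈ 0.999336 ≈ 99.93%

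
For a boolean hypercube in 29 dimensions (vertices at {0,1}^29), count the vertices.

The 29-cube has 2^29 = 536870912 vertices.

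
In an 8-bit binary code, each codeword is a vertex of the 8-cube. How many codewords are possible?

An n-cube has 2^n vertices; for n = 8 that is 2^8 = 256.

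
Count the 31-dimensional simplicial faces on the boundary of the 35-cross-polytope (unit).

Number of 31-faces = 2^(31+1) · C(35,31+1) = 4294967296 · 6545 = 28110560952320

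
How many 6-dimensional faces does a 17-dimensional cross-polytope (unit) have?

An n-cross-polytope has 2^(k+1)·C(n,k+1) k-faces. Here 2^7·C(17,7) = 128·19448 = 2489344.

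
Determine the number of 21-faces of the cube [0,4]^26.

An n-cube has C(n,k)·2^(n-k) k-faces. Here C(26,21)·2^5 = 65780·32 = 2104960.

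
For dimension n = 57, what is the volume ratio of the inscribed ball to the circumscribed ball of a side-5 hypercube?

V_in/V_out = n^(-n/2) = 57^(-57/2) ≈ 9.06915e-51.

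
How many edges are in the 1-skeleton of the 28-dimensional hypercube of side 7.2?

The 28-cube has n·2^(n-1) = 28·2^27 = 28·134217728 = 3758096384 edges.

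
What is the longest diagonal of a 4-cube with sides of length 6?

The space diagonal of an n-cube of side s is s√n. Here 6·√4 = 12.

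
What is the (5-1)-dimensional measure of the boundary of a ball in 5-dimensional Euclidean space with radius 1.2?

The surface area of an n-ball is 2π^(n/2) r^(n-1) / Γ(n/2). For n=5, r=1.2: 54.575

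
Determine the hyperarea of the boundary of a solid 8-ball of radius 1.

|∂B_8(1)| = π^4/3 ≈ 32.4697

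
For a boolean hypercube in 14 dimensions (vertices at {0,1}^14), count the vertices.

The 14-cube has 2^14 = 16384 vertices.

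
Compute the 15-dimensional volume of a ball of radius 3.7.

The n-ball volume is π^(n/2)·r^n/Γ(n/2+1). With n=15, r=3.7: V ≈ 1.27191e+08.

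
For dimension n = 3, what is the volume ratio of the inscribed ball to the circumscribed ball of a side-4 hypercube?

V_in/V_out = n^(-n/2) = 3^(-3/2) ≈ 0.19245.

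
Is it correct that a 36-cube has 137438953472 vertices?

False. The 36-cube has 2^36 = 68719476736 vertices.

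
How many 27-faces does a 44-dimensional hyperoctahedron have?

f_27(44-orthoplex) = 2^28 · (44 choose 28) = 111861028947476086784.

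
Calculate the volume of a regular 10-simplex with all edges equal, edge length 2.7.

For a regular n-simplex with edge a, V = (a^n / n!)·√((n+1)/2^n). With a=2.7, n=10: V ≈ 0.000588059.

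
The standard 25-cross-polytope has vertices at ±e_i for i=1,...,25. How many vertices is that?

An n-cross-polytope has 2n vertices; here n = 25, giving 50.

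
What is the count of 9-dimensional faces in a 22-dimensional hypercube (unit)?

An n-cube has C(n,k)·2^(n-k) k-faces. Here C(22,9)·2^13 = 497420·8192 = 4074864640.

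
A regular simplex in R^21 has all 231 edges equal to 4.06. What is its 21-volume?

Volume = 4.06^21 · √(22/2^21) / 21! ≈ 3.81153e-10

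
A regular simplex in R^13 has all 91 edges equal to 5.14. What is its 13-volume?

V = (5.14^13 / 13!) · √((13+1) / 2^13) ≈ 0.011604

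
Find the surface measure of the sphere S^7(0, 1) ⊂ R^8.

|∂B_8(1)| = π^4/3 ≈ 32.4697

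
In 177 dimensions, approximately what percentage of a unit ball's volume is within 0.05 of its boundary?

1 - (1-0.05)^177 ≈ 0.999886 ≈ 99.9886%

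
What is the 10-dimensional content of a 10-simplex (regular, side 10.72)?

For a regular n-simplex with edge a, V = (a^n / n!)·√((n+1)/2^n). With a=10.72, n=10: V ≈ 572.442.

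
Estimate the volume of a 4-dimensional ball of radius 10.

V_4(10) = π^(4/2) · (10)^4 / Γ(4/2 + 1) = 5000·π^2 ≈ 49348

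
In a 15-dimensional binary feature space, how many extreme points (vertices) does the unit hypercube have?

An n-cube has 2^n vertices; for n = 15 that is 2^15 = 32768.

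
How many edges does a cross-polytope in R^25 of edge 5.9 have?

f_1(25-orthoplex) = 2^2 · (25 choose 2) = 1200.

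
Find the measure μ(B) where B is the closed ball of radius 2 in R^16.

Volume = π^{16/2}·(2)^16/Γ(9) = 512·π^8/315 ≈ 15422.6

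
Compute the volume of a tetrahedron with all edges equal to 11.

Volume = (√2/12) · 11³ = 156.86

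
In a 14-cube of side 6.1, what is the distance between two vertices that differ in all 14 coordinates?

The space diagonal of an n-cube of side s is s√n. Here 6.1·√14 ≈ 22.8241.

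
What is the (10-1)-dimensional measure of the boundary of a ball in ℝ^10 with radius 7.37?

The surface area of an n-ball is 2π^(n/2) r^(n-1) / Γ(n/2). For n=10, r=7.37: 1.63597e+09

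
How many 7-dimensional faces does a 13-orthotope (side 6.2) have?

An n-cube has C(n,k)·2^(n-k) k-faces. Here C(13,7)·2^6 = 1716·64 = 109824.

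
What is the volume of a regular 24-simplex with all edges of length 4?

Volume = 4^24 · √(25/2^24) / 24! ≈ 5.53789e-13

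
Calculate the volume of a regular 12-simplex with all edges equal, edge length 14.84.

For a regular n-simplex with edge a, V = (a^n / n!)·√((n+1)/2^n). With a=14.84, n=12: V ≈ 13417.2.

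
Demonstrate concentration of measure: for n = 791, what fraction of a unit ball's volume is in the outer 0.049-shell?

1 - (1-0.049)^791 ≈ 1 - 5.505e-18 ≈ 100.000000%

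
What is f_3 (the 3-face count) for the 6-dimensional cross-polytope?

Number of 3-faces = 2^(3+1) · C(6,3+1) = 16 · 15 = 240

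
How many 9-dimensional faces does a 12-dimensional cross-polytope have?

An n-cross-polytope has 2^(k+1)·C(n,k+1) k-faces. Here 2^10·C(12,10) = 1024·66 = 67584.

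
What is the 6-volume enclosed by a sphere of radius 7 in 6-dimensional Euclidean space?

The n-ball volume is π^(n/2)·r^n/Γ(n/2+1). With n=6, r=7: V = 117649·π^3/6 ≈ 607976.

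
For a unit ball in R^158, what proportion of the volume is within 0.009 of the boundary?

Shell fraction = 1 - (1-0.009)^158 ≈ 0.760317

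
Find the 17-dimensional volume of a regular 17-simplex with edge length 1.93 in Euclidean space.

V = (1.93^17 / 17!) · √((17+1) / 2^17) ≈ 2.35661e-12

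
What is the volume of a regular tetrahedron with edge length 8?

Volume = (√2/12) · 8³ = 60.3398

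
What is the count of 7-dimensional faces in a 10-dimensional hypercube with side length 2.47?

Number of 7-faces = C(10,7) · 2^(10-7) = 120 · 8 = 960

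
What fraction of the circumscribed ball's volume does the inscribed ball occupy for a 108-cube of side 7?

Volume scales as r^n, and r_in/r_out = 1/√108, giving (1/√108)^108 ≈ 1.56717e-110.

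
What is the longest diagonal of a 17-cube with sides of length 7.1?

The space diagonal of an n-cube of side s is s√n. Here 7.1·√17 ≈ 29.274.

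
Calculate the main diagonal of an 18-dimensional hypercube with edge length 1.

d = √(1² + 1² + ... + 1²) [18 terms] = √(18·1²) = 1√18 ≈ 4.24264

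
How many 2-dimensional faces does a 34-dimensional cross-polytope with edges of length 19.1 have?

Each 2-face is the convex hull of 3 vertices, one chosen as ±e_i from each of 3 distinct axes: 2^3·C(34,3) = 47872.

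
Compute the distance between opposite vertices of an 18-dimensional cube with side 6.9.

d = √(6.9² + 6.9² + ... + 6.9²) [18 terms] = √(18·6.9²) = 6.9√18 ≈ 29.2742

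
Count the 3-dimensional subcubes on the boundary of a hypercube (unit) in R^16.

Number of 3-faces = C(16,3) · 2^(16-3) = 560 · 8192 = 4587520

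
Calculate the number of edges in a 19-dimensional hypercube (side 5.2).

The 19-cube has n·2^(n-1) = 19·2^18 = 19·262144 = 4980736 edges.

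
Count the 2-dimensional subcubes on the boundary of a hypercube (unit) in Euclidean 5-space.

An n-cube has C(n,k)·2^(n-k) k-faces. Here C(5,2)·2^3 = 10·8 = 80.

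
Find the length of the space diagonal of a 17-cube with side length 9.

d = √(9² + 9² + ... + 9²) [17 terms] = √(17·9²) = 9√17 ≈ 37.108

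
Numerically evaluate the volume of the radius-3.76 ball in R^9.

The n-ball volume is π^(n/2)·r^n/Γ(n/2+1). With n=9, r=3.76: V ≈ 495460.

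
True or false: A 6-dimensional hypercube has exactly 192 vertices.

False. The 6-cube has 2^6 = 64 vertices.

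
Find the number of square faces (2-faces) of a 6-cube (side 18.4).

f_2(6-cube) = (6 choose 2) · 2^4 = 240.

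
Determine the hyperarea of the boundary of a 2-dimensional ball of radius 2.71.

|∂B_2(2.71)| = 2πr = 2π·2.71 ≈ 17.0274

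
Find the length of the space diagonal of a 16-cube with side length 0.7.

d = √(0.7² + 0.7² + ... + 0.7²) [16 terms] = √(16·0.7²) = 0.7√16 = 2.8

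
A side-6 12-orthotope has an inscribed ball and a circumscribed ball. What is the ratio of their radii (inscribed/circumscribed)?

For an n-cube of any side s, the inradius is s/2 and the circumradius is s√n/2, so the ratio is 1/√12 ≈ 0.288675.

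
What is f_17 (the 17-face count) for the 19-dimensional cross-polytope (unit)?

An n-cross-polytope has 2^(k+1)·C(n,k+1) k-faces. Here 2^18·C(19,18) = 262144·19 = 4980736.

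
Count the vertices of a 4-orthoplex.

Number of vertices = 2n = 8.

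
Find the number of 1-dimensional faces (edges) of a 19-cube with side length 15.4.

An n-cube has n·2^(n-1) edges. With n = 19: 19·262144 = 4980736.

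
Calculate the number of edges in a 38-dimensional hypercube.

The 38-cube has n·2^(n-1) = 38·2^37 = 38·137438953472 = 5222680231936 edges.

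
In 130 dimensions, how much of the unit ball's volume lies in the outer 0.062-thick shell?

Shell fraction = 1 - (1-0.062)^130 ≈ 0.999757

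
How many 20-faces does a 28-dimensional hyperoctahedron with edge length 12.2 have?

Number of 20-faces = 2^(20+1) · C(28,20+1) = 2097152 · 1184040 = 2483111854080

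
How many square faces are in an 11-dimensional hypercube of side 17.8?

f_2(11-cube) = (11 choose 2) · 2^9 = 28160.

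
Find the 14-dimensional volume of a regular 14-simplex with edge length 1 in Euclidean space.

Volume = 1^14 · √(15/2^14) / 14! ≈ 3.47078e-13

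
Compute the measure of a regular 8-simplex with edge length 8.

V = (8^8 / 8!) · √((8+1) / 2^8) ≈ 78.019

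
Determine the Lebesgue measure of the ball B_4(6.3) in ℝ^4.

V_4(6.3) = π^(4/2) · (6.3)^4 / Γ(4/2 + 1) ≈ 7773.77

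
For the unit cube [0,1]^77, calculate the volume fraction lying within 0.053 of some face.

The inner cube has side 1-2·0.053 = 0.894 and volume (0.894)^77 ≈ 0.0001791, so the shell holds 0.999821 of the volume.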